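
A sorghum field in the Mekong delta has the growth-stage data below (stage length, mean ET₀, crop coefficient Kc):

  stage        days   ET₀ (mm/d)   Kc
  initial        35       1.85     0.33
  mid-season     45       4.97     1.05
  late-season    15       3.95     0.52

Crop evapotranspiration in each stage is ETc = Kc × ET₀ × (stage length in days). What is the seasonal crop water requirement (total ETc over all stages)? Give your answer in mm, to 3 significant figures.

287 mm

initial: 0.33 × 1.85 × 35 = 21.37 mm
mid-season: 1.05 × 4.97 × 45 = 234.83 mm
late-season: 0.52 × 3.95 × 15 = 30.81 mm
Seasonal total = 287.01 mm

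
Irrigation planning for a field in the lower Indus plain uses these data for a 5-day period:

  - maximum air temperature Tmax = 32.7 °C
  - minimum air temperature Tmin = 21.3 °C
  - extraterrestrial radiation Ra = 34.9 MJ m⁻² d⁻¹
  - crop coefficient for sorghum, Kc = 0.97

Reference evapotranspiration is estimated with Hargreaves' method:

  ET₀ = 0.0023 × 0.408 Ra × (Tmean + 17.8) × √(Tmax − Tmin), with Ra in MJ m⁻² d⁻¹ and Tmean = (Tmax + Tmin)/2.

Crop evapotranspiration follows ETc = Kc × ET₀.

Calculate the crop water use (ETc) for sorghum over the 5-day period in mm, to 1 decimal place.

Tmean = (32.7 + 21.3)/2 = 27.00 °C
0.408 Ra = 0.408 × 34.9 = 14.2392 mm/d equivalent
ET₀ = 0.0023 × 14.2392 × (27.00 + 17.8) × √11.4 = 0.0023 × 14.2392 × 44.80 × 3.3764 = 4.9539 mm/d
ETc = Kc × ET₀ = 0.97 × 4.9539 = 4.8053 mm/d
Over 5 days: 4.8053 × 5 = 24.027 mm

24.0 mm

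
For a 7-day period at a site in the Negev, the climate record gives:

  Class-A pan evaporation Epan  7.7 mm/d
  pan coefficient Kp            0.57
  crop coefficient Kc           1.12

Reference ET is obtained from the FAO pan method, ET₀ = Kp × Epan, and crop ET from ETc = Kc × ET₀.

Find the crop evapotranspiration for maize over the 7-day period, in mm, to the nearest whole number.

34 mm

ET₀ = 0.57 × 7.7 = 4.3890 mm/d
ETc = Kc × ET₀ = 1.12 × 4.3890 = 4.9157 mm/d
Over 7 days: 4.9157 × 7 = 34.410 mm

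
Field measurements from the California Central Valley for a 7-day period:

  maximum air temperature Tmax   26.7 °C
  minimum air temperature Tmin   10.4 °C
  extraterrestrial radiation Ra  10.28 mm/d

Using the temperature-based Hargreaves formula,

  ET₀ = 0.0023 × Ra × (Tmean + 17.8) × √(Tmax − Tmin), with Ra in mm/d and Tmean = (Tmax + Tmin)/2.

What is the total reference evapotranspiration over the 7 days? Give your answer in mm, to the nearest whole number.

Tmean = (26.7 + 10.4)/2 = 18.55 °C
ET₀ = 0.0023 × 10.28 × (18.55 + 17.8) × √16.3 = 0.0023 × 10.28 × 36.35 × 4.0373 = 3.4699 mm/d
Over 7 days: 3.4699 × 7 = 24.289 mm

24 mm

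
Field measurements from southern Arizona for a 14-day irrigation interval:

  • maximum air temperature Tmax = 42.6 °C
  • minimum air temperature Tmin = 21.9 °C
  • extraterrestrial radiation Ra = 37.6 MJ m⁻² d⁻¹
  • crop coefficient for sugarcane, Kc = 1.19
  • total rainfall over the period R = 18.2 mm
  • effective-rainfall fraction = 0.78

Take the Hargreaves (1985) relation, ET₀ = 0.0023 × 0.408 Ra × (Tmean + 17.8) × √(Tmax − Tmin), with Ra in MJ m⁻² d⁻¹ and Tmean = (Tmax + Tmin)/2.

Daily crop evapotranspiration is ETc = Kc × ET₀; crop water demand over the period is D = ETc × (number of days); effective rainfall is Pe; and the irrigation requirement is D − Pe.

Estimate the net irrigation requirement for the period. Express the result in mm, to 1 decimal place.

119.7 mm

Tmean = (42.6 + 21.9)/2 = 32.25 °C
0.408 Ra = 0.408 × 37.6 = 15.3408 mm/d equivalent
ET₀ = 0.0023 × 15.3408 × (32.25 + 17.8) × √20.7 = 0.0023 × 15.3408 × 50.05 × 4.5497 = 8.0346 mm/d
ETc = Kc × ET₀ = 1.19 × 8.0346 = 9.5612 mm/d
Crop demand D = ETc × 14 d = 9.5612 × 14 = 133.857 mm
Pe = 0.78 × 18.2 = 14.196 mm
D − Pe = 133.857 − 14.196 = 119.661 mm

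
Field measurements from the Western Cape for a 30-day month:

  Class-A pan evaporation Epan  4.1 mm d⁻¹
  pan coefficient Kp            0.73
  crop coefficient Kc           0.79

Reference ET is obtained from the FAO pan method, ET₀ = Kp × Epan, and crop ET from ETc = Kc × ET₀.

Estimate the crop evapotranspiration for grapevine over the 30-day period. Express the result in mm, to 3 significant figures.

ET₀ = 0.73 × 4.1 = 2.9930 mm/d
ETc = Kc × ET₀ = 0.79 × 2.9930 = 2.3645 mm/d
Over 30 days: 2.3645 × 30 = 70.935 mm

70.9 mm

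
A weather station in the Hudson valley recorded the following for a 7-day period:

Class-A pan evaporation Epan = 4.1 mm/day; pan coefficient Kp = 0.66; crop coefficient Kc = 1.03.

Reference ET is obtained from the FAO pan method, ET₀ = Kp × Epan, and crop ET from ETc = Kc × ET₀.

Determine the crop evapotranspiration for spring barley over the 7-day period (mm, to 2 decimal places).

19.51 mm

ET₀ = 0.66 × 4.1 = 2.7060 mm/d
ETc = Kc × ET₀ = 1.03 × 2.7060 = 2.7872 mm/d
Over 7 days: 2.7872 × 7 = 19.510 mm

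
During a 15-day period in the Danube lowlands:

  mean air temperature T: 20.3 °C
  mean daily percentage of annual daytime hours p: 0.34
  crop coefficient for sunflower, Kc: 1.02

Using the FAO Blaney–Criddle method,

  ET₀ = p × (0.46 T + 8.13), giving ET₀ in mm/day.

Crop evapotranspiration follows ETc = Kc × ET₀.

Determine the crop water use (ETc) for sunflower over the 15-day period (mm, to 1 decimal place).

90.9 mm

ET₀ = 0.34 × (0.46 × 20.3 + 8.13) = 0.34 × 17.468 = 5.9391 mm/d
ETc = Kc × ET₀ = 1.02 × 5.9391 = 6.0579 mm/d
Over 15 days: 6.0579 × 15 = 90.869 mm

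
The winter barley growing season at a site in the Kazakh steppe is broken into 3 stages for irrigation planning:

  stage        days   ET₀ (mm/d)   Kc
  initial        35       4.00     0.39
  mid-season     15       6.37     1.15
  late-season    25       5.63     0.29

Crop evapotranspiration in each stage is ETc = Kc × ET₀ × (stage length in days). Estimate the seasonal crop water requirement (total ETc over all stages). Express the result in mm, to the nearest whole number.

initial: 0.39 × 4.00 × 35 = 54.60 mm
mid-season: 1.15 × 6.37 × 15 = 109.88 mm
late-season: 0.29 × 5.63 × 25 = 40.82 mm
Seasonal total = 205.30 mm

205 mm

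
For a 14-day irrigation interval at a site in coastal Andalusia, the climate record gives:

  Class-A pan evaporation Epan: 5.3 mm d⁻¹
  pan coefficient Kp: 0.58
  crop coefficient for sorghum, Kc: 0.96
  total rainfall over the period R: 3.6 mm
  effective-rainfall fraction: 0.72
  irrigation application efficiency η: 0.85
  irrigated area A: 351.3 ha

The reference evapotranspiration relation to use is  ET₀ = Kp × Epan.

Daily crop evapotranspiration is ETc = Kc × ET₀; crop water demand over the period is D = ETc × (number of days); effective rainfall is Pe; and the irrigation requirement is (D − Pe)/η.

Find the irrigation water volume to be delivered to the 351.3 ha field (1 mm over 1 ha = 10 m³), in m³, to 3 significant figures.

ET₀ = 0.58 × 5.3 = 3.0740 mm/d
ETc = Kc × ET₀ = 0.96 × 3.0740 = 2.9510 mm/d
Crop demand D = ETc × 14 d = 2.9510 × 14 = 41.314 mm
Pe = 0.72 × 3.6 = 2.592 mm
D − Pe = 41.314 − 2.592 = 38.722 mm
Gross irrigation = 38.722 / 0.85 = 45.555 mm
Volume = 45.555 mm × 351.3 ha × 10 = 160034.7 m³

160000 m³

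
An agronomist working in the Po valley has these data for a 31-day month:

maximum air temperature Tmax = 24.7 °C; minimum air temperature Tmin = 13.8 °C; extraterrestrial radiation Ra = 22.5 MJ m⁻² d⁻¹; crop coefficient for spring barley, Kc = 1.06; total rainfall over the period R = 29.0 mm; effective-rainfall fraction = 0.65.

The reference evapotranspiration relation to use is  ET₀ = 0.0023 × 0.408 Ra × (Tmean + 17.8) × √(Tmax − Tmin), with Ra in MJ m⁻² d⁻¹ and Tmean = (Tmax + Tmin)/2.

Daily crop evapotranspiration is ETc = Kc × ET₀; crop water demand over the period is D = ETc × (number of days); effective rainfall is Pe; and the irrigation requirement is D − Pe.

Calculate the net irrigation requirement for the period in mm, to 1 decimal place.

Tmean = (24.7 + 13.8)/2 = 19.25 °C
0.408 Ra = 0.408 × 22.5 = 9.1800 mm/d equivalent
ET₀ = 0.0023 × 9.1800 × (19.25 + 17.8) × √10.9 = 0.0023 × 9.1800 × 37.05 × 3.3015 = 2.5827 mm/d
ETc = Kc × ET₀ = 1.06 × 2.5827 = 2.7377 mm/d
Crop demand D = ETc × 31 d = 2.7377 × 31 = 84.869 mm
Pe = 0.65 × 29.0 = 18.850 mm
D − Pe = 84.869 − 18.850 = 66.019 mm

66.0 mm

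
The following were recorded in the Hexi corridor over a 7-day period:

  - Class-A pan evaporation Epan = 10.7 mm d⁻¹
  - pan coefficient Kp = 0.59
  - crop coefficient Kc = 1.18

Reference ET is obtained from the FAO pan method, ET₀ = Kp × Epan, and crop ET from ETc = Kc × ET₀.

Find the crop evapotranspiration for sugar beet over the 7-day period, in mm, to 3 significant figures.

52.1 mm

ET₀ = 0.59 × 10.7 = 6.3130 mm/d
ETc = Kc × ET₀ = 1.18 × 6.3130 = 7.4493 mm/d
Over 7 days: 7.4493 × 7 = 52.145 mm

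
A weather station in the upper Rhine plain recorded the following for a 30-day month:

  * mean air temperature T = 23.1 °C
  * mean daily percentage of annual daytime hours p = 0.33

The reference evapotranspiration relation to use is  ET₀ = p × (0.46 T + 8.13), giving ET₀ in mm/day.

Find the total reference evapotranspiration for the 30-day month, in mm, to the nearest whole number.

186 mm

ET₀ = 0.33 × (0.46 × 23.1 + 8.13) = 0.33 × 18.756 = 6.1895 mm/d
Monthly total = 6.1895 × 30 = 185.685 mm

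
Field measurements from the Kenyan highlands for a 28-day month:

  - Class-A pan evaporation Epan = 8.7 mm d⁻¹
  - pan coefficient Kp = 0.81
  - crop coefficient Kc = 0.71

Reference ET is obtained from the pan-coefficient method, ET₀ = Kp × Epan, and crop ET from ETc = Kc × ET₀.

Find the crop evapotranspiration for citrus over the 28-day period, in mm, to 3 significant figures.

ET₀ = 0.81 × 8.7 = 7.0470 mm/d
ETc = Kc × ET₀ = 0.71 × 7.0470 = 5.0034 mm/d
Over 28 days: 5.0034 × 28 = 140.095 mm

140 mm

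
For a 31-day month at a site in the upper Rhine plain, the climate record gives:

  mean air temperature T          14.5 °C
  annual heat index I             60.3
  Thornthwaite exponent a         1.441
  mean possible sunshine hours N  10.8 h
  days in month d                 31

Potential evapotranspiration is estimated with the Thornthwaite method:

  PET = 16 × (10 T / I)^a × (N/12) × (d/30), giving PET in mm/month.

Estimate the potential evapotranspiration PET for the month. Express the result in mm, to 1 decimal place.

52.7 mm

10T/I = 10 × 14.5 / 60.3 = 2.4046
(10T/I)^a = 2.4046^1.441 = 3.5406
Uncorrected PET = 16 × 3.5406 = 56.650 mm
Correction = (N/12)(d/30) = (10.8/12)(31/30) = 0.9300
PET = 56.650 × 0.9300 = 52.685 mm/month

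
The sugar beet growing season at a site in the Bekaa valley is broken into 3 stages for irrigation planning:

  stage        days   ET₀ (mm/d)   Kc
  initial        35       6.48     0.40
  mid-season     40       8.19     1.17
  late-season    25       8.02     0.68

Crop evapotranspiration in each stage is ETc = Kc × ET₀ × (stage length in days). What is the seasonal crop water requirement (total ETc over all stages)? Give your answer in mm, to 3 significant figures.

initial: 0.40 × 6.48 × 35 = 90.72 mm
mid-season: 1.17 × 8.19 × 40 = 383.29 mm
late-season: 0.68 × 8.02 × 25 = 136.34 mm
Seasonal total = 610.35 mm

610 mm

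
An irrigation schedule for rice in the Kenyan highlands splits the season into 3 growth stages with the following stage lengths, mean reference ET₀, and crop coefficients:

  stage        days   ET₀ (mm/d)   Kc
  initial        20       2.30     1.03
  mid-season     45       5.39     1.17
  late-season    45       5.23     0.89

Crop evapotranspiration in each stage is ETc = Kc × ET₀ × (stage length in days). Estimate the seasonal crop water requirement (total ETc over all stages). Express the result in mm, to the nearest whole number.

541 mm

initial: 1.03 × 2.30 × 20 = 47.38 mm
mid-season: 1.17 × 5.39 × 45 = 283.78 mm
late-season: 0.89 × 5.23 × 45 = 209.46 mm
Seasonal total = 540.62 mm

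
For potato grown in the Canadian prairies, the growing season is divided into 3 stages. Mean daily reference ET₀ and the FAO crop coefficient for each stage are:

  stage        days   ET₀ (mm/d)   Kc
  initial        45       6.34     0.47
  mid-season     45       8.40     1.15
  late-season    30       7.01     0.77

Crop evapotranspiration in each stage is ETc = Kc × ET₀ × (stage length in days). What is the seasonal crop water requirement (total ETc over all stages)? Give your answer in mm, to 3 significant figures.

731 mm

initial: 0.47 × 6.34 × 45 = 134.09 mm
mid-season: 1.15 × 8.40 × 45 = 434.70 mm
late-season: 0.77 × 7.01 × 30 = 161.93 mm
Seasonal total = 730.72 mm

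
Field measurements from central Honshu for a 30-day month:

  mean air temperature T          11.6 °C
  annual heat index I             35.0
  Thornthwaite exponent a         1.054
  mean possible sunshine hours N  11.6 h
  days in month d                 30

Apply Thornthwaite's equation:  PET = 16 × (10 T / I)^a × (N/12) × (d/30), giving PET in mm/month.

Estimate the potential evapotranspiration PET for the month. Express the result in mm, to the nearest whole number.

10T/I = 10 × 11.6 / 35.0 = 3.3143
(10T/I)^a = 3.3143^1.054 = 3.5358
Uncorrected PET = 16 × 3.5358 = 56.573 mm
Correction = (N/12)(d/30) = (11.6/12)(30/30) = 0.9667
PET = 56.573 × 0.9667 = 54.689 mm/month

55 mm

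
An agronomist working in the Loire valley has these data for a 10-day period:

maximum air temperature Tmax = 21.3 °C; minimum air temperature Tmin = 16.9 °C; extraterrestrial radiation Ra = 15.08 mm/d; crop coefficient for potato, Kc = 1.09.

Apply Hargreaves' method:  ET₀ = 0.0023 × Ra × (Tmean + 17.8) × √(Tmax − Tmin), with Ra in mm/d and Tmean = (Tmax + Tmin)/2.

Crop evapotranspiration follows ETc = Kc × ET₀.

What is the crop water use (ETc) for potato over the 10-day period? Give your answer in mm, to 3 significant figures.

Tmean = (21.3 + 16.9)/2 = 19.10 °C
ET₀ = 0.0023 × 15.08 × (19.10 + 17.8) × √4.4 = 0.0023 × 15.08 × 36.90 × 2.0976 = 2.6846 mm/d
ETc = Kc × ET₀ = 1.09 × 2.6846 = 2.9262 mm/d
Over 10 days: 2.9262 × 10 = 29.262 mm

29.3 mm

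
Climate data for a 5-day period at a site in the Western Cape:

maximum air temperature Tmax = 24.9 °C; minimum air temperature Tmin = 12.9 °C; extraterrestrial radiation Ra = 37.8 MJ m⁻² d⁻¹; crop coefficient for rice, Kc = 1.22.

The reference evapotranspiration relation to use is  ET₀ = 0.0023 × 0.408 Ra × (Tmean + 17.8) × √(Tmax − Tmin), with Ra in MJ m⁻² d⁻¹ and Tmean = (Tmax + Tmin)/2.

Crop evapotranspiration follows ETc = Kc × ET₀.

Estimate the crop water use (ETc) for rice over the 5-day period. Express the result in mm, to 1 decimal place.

Tmean = (24.9 + 12.9)/2 = 18.90 °C
0.408 Ra = 0.408 × 37.8 = 15.4224 mm/d equivalent
ET₀ = 0.0023 × 15.4224 × (18.90 + 17.8) × √12.0 = 0.0023 × 15.4224 × 36.70 × 3.4641 = 4.5096 mm/d
ETc = Kc × ET₀ = 1.22 × 4.5096 = 5.5017 mm/d
Over 5 days: 5.5017 × 5 = 27.509 mm

27.5 mm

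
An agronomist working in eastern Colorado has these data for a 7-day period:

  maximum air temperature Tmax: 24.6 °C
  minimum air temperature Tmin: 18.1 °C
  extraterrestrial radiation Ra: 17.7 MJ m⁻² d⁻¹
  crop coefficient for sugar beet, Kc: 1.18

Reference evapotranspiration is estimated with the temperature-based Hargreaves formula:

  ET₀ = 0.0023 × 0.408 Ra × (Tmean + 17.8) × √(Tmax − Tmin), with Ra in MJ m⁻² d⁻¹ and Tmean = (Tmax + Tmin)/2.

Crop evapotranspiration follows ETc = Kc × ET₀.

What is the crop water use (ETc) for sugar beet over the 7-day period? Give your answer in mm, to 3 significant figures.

13.7 mm

Tmean = (24.6 + 18.1)/2 = 21.35 °C
0.408 Ra = 0.408 × 17.7 = 7.2216 mm/d equivalent
ET₀ = 0.0023 × 7.2216 × (21.35 + 17.8) × √6.5 = 0.0023 × 7.2216 × 39.15 × 2.5495 = 1.6579 mm/d
ETc = Kc × ET₀ = 1.18 × 1.6579 = 1.9563 mm/d
Over 7 days: 1.9563 × 7 = 13.694 mm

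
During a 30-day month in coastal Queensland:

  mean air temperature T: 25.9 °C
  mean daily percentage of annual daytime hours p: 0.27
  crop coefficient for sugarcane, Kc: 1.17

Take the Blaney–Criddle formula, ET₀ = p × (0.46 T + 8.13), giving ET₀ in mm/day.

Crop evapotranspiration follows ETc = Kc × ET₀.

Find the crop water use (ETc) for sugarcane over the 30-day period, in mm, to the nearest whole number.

ET₀ = 0.27 × (0.46 × 25.9 + 8.13) = 0.27 × 20.044 = 5.4119 mm/d
ETc = Kc × ET₀ = 1.17 × 5.4119 = 6.3319 mm/d
Over 30 days: 6.3319 × 30 = 189.957 mm

190 mm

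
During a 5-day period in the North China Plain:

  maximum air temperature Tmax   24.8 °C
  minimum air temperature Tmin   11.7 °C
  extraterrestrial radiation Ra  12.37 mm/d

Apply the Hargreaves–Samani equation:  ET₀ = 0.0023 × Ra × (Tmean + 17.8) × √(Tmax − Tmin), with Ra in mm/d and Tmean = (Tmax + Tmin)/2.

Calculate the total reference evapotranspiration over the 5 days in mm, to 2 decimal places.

18.56 mm

Tmean = (24.8 + 11.7)/2 = 18.25 °C
ET₀ = 0.0023 × 12.37 × (18.25 + 17.8) × √13.1 = 0.0023 × 12.37 × 36.05 × 3.6194 = 3.7123 mm/d
Over 5 days: 3.7123 × 5 = 18.562 mm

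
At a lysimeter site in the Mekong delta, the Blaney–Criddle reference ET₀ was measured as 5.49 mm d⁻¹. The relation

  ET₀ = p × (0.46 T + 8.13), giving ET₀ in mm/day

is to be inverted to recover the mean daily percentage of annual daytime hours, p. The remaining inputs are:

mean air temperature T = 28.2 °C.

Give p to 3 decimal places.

0.260

p = ET₀ / (0.46 T + 8.13) = 5.49 / (0.46 × 28.2 + 8.13) = 5.49 / 21.102 = 0.2602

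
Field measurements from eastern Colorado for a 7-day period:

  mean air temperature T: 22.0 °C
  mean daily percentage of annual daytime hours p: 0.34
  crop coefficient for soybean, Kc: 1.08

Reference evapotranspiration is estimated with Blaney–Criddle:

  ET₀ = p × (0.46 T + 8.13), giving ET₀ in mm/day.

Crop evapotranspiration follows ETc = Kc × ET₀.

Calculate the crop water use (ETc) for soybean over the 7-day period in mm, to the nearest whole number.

ET₀ = 0.34 × (0.46 × 22.0 + 8.13) = 0.34 × 18.250 = 6.2050 mm/d
ETc = Kc × ET₀ = 1.08 × 6.2050 = 6.7014 mm/d
Over 7 days: 6.7014 × 7 = 46.910 mm

47 mm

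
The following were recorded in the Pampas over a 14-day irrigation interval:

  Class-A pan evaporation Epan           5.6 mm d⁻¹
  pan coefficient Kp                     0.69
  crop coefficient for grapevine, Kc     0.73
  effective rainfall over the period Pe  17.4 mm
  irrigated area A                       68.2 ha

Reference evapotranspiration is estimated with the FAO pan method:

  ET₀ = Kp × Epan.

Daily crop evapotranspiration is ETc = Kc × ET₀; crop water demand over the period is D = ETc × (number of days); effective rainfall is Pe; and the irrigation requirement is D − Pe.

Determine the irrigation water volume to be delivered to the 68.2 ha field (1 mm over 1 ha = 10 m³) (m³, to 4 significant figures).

ET₀ = 0.69 × 5.6 = 3.8640 mm/d
ETc = Kc × ET₀ = 0.73 × 3.8640 = 2.8207 mm/d
Crop demand D = ETc × 14 d = 2.8207 × 14 = 39.490 mm
D − Pe = 39.490 − 17.4 = 22.090 mm
Volume = 22.090 mm × 68.2 ha × 10 = 15065.4 m³

15070 m³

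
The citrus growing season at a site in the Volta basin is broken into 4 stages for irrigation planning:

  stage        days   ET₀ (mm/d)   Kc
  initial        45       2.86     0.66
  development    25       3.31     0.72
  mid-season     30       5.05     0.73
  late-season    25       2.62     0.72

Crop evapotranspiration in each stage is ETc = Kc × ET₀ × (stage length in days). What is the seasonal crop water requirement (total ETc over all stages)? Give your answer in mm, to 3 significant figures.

302 mm

initial: 0.66 × 2.86 × 45 = 84.94 mm
development: 0.72 × 3.31 × 25 = 59.58 mm
mid-season: 0.73 × 5.05 × 30 = 110.60 mm
late-season: 0.72 × 2.62 × 25 = 47.16 mm
Seasonal total = 302.28 mm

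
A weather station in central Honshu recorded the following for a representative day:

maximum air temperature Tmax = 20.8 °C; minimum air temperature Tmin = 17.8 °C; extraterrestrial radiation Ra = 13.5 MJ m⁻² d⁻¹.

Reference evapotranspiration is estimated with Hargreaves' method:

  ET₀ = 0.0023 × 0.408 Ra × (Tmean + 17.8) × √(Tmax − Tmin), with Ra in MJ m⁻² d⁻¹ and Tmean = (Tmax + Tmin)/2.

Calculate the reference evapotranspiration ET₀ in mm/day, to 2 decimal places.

0.81 mm/day

Tmean = (20.8 + 17.8)/2 = 19.30 °C
0.408 Ra = 0.408 × 13.5 = 5.5080 mm/d equivalent
ET₀ = 0.0023 × 5.5080 × (19.30 + 17.8) × √3.0 = 0.0023 × 5.5080 × 37.10 × 1.7321 = 0.8141 mm/d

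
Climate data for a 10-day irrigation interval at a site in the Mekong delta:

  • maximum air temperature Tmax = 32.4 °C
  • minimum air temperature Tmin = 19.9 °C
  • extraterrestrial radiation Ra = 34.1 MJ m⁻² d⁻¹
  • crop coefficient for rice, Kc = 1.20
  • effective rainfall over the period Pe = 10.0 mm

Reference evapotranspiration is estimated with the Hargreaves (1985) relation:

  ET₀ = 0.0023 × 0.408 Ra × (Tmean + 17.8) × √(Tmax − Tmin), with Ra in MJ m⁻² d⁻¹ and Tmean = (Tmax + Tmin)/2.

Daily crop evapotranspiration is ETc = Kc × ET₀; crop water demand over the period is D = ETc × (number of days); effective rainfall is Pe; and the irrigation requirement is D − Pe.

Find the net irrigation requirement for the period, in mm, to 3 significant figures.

49.7 mm

Tmean = (32.4 + 19.9)/2 = 26.15 °C
0.408 Ra = 0.408 × 34.1 = 13.9128 mm/d equivalent
ET₀ = 0.0023 × 13.9128 × (26.15 + 17.8) × √12.5 = 0.0023 × 13.9128 × 43.95 × 3.5355 = 4.9722 mm/d
ETc = Kc × ET₀ = 1.20 × 4.9722 = 5.9666 mm/d
Crop demand D = ETc × 10 d = 5.9666 × 10 = 59.666 mm
D − Pe = 59.666 − 10.0 = 49.666 mm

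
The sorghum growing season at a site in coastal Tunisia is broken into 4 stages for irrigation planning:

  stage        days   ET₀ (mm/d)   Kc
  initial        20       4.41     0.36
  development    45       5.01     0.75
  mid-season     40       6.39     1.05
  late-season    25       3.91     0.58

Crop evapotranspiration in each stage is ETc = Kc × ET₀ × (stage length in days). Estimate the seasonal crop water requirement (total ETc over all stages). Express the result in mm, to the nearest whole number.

initial: 0.36 × 4.41 × 20 = 31.75 mm
development: 0.75 × 5.01 × 45 = 169.09 mm
mid-season: 1.05 × 6.39 × 40 = 268.38 mm
late-season: 0.58 × 3.91 × 25 = 56.70 mm
Seasonal total = 525.92 mm

526 mm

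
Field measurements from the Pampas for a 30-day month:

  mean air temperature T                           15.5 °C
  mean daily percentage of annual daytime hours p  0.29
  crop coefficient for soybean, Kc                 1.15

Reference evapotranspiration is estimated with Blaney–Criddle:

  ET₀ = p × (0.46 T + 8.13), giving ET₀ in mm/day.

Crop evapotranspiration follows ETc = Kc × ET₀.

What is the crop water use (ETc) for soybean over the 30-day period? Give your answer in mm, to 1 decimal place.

152.7 mm

ET₀ = 0.29 × (0.46 × 15.5 + 8.13) = 0.29 × 15.260 = 4.4254 mm/d
ETc = Kc × ET₀ = 1.15 × 4.4254 = 5.0892 mm/d
Over 30 days: 5.0892 × 30 = 152.676 mm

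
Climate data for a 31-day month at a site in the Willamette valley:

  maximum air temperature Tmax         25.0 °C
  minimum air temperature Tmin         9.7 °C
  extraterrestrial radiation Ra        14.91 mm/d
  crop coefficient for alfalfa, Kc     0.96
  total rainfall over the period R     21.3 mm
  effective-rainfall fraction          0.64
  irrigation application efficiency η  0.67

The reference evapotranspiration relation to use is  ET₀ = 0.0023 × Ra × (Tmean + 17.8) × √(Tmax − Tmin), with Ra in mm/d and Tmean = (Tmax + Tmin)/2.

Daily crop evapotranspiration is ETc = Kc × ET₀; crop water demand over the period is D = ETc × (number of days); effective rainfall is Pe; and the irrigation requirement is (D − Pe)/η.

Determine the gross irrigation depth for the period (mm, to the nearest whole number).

189 mm

Tmean = (25.0 + 9.7)/2 = 17.35 °C
ET₀ = 0.0023 × 14.91 × (17.35 + 17.8) × √15.3 = 0.0023 × 14.91 × 35.15 × 3.9115 = 4.7149 mm/d
ETc = Kc × ET₀ = 0.96 × 4.7149 = 4.5263 mm/d
Crop demand D = ETc × 31 d = 4.5263 × 31 = 140.315 mm
Pe = 0.64 × 21.3 = 13.632 mm
D − Pe = 140.315 − 13.632 = 126.683 mm
Gross irrigation = 126.683 / 0.67 = 189.079 mm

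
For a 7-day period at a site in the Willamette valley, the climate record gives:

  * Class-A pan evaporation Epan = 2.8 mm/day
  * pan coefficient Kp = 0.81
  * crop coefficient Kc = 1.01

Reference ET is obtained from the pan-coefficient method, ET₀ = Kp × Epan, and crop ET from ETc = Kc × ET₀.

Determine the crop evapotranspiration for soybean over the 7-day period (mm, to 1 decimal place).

ET₀ = 0.81 × 2.8 = 2.2680 mm/d
ETc = Kc × ET₀ = 1.01 × 2.2680 = 2.2907 mm/d
Over 7 days: 2.2907 × 7 = 16.035 mm

16.0 mm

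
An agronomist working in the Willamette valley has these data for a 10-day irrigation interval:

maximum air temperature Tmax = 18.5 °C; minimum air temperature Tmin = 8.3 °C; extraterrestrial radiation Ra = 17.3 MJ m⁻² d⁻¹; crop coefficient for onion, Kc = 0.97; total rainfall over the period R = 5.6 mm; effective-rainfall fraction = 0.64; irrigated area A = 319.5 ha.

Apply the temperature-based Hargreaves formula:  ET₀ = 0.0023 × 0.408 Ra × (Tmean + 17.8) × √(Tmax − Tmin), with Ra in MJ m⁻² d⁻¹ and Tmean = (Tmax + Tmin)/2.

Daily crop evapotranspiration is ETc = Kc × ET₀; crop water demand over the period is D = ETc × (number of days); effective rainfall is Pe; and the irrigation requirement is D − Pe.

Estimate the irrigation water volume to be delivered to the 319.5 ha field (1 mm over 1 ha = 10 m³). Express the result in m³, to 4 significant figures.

Tmean = (18.5 + 8.3)/2 = 13.40 °C
0.408 Ra = 0.408 × 17.3 = 7.0584 mm/d equivalent
ET₀ = 0.0023 × 7.0584 × (13.40 + 17.8) × √10.2 = 0.0023 × 7.0584 × 31.20 × 3.1937 = 1.6176 mm/d
ETc = Kc × ET₀ = 0.97 × 1.6176 = 1.5691 mm/d
Crop demand D = ETc × 10 d = 1.5691 × 10 = 15.691 mm
Pe = 0.64 × 5.6 = 3.584 mm
D − Pe = 15.691 − 3.584 = 12.107 mm
Volume = 12.107 mm × 319.5 ha × 10 = 38681.9 m³

38680 m³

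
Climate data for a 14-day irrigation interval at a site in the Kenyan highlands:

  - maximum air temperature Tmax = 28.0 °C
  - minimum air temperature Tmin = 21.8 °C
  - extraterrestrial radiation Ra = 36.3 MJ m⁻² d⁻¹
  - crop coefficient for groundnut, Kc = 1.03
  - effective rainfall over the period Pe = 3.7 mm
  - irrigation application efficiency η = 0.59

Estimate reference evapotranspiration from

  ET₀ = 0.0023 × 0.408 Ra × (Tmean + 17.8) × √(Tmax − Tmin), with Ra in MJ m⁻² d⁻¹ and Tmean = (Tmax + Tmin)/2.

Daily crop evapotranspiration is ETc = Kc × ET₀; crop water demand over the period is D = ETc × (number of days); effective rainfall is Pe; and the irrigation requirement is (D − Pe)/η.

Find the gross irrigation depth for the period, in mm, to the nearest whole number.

Tmean = (28.0 + 21.8)/2 = 24.90 °C
0.408 Ra = 0.408 × 36.3 = 14.8104 mm/d equivalent
ET₀ = 0.0023 × 14.8104 × (24.90 + 17.8) × √6.2 = 0.0023 × 14.8104 × 42.70 × 2.4900 = 3.6218 mm/d
ETc = Kc × ET₀ = 1.03 × 3.6218 = 3.7305 mm/d
Crop demand D = ETc × 14 d = 3.7305 × 14 = 52.227 mm
D − Pe = 52.227 − 3.7 = 48.527 mm
Gross irrigation = 48.527 / 0.59 = 82.249 mm

82 mm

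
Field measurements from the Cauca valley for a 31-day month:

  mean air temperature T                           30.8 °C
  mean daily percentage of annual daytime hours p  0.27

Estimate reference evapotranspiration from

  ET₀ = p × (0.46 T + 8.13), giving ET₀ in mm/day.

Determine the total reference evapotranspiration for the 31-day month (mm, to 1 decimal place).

186.6 mm

ET₀ = 0.27 × (0.46 × 30.8 + 8.13) = 0.27 × 22.298 = 6.0205 mm/d
Monthly total = 6.0205 × 31 = 186.636 mm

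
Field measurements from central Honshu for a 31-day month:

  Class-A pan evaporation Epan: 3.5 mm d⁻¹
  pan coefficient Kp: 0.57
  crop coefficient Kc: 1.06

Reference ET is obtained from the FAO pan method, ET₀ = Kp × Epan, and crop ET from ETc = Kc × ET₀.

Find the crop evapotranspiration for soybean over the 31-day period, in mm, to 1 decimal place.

ET₀ = 0.57 × 3.5 = 1.9950 mm/d
ETc = Kc × ET₀ = 1.06 × 1.9950 = 2.1147 mm/d
Over 31 days: 2.1147 × 31 = 65.556 mm

65.6 mm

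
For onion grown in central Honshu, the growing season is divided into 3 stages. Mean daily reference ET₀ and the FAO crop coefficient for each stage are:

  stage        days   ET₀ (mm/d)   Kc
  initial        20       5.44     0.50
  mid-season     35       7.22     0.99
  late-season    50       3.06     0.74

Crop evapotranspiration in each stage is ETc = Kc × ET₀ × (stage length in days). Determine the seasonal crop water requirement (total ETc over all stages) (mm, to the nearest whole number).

418 mm

initial: 0.50 × 5.44 × 20 = 54.40 mm
mid-season: 0.99 × 7.22 × 35 = 250.17 mm
late-season: 0.74 × 3.06 × 50 = 113.22 mm
Seasonal total = 417.79 mm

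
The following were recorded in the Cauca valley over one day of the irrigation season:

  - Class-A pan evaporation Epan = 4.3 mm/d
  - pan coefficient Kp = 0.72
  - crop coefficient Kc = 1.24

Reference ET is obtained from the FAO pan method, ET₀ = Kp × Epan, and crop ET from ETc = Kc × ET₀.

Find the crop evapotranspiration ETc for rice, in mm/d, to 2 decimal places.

3.84 mm/d

ET₀ = 0.72 × 4.3 = 3.0960 mm/d
ETc = Kc × ET₀ = 1.24 × 3.0960 = 3.8390 mm/d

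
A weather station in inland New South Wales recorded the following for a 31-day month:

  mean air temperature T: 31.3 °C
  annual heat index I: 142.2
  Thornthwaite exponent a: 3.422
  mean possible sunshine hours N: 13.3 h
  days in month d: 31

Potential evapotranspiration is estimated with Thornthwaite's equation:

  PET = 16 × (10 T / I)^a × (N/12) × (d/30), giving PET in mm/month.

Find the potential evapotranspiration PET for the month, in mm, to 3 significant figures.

273 mm

10T/I = 10 × 31.3 / 142.2 = 2.2011
(10T/I)^a = 2.2011^3.422 = 14.8769
Uncorrected PET = 16 × 14.8769 = 238.030 mm
Correction = (N/12)(d/30) = (13.3/12)(31/30) = 1.1453
PET = 238.030 × 1.1453 = 272.616 mm/month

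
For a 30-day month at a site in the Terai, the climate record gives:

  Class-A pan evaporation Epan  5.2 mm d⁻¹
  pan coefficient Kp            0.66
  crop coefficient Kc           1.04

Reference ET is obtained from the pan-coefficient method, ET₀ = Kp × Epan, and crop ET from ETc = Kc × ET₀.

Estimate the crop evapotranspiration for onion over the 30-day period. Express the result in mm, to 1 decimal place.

ET₀ = 0.66 × 5.2 = 3.4320 mm/d
ETc = Kc × ET₀ = 1.04 × 3.4320 = 3.5693 mm/d
Over 30 days: 3.5693 × 30 = 107.079 mm

107.1 mm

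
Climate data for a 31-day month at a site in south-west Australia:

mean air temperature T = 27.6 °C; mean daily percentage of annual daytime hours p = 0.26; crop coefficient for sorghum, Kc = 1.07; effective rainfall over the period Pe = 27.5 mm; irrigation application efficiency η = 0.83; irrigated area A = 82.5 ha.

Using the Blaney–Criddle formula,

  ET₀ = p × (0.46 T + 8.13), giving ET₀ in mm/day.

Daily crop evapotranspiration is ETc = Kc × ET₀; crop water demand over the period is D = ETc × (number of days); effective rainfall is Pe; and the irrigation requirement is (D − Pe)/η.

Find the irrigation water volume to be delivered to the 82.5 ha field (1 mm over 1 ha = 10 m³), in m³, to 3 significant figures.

151000 m³

ET₀ = 0.26 × (0.46 × 27.6 + 8.13) = 0.26 × 20.826 = 5.4148 mm/d
ETc = Kc × ET₀ = 1.07 × 5.4148 = 5.7938 mm/d
Crop demand D = ETc × 31 d = 5.7938 × 31 = 179.608 mm
D − Pe = 179.608 − 27.5 = 152.108 mm
Gross irrigation = 152.108 / 0.83 = 183.263 mm
Volume = 183.263 mm × 82.5 ha × 10 = 151192.0 m³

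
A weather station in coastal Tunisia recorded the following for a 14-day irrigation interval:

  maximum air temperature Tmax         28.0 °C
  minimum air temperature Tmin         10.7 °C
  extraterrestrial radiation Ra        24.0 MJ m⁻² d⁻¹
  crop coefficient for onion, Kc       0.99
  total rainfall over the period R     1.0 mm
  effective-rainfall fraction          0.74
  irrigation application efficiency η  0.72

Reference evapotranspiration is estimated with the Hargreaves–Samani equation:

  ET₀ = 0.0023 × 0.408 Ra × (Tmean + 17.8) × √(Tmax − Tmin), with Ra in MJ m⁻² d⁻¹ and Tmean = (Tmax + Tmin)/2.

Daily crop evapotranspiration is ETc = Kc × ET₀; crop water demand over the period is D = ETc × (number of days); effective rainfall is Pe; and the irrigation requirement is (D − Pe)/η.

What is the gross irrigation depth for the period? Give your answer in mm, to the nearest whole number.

66 mm

Tmean = (28.0 + 10.7)/2 = 19.35 °C
0.408 Ra = 0.408 × 24.0 = 9.7920 mm/d equivalent
ET₀ = 0.0023 × 9.7920 × (19.35 + 17.8) × √17.3 = 0.0023 × 9.7920 × 37.15 × 4.1593 = 3.4800 mm/d
ETc = Kc × ET₀ = 0.99 × 3.4800 = 3.4452 mm/d
Crop demand D = ETc × 14 d = 3.4452 × 14 = 48.233 mm
Pe = 0.74 × 1.0 = 0.740 mm
D − Pe = 48.233 − 0.740 = 47.493 mm
Gross irrigation = 47.493 / 0.72 = 65.963 mm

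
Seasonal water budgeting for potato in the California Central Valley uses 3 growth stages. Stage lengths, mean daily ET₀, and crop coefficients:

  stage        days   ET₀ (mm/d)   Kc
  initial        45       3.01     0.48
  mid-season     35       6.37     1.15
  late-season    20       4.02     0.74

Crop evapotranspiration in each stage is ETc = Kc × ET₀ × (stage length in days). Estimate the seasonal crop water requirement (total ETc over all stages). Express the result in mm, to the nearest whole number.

initial: 0.48 × 3.01 × 45 = 65.02 mm
mid-season: 1.15 × 6.37 × 35 = 256.39 mm
late-season: 0.74 × 4.02 × 20 = 59.50 mm
Seasonal total = 380.91 mm

381 mm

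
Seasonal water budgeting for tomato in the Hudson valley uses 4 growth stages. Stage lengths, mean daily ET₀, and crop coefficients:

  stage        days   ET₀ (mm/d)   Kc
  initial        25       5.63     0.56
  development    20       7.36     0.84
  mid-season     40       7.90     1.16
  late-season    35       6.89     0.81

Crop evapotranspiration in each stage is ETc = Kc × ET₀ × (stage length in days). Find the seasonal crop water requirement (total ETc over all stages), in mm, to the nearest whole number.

764 mm

initial: 0.56 × 5.63 × 25 = 78.82 mm
development: 0.84 × 7.36 × 20 = 123.65 mm
mid-season: 1.16 × 7.90 × 40 = 366.56 mm
late-season: 0.81 × 6.89 × 35 = 195.33 mm
Seasonal total = 764.36 mm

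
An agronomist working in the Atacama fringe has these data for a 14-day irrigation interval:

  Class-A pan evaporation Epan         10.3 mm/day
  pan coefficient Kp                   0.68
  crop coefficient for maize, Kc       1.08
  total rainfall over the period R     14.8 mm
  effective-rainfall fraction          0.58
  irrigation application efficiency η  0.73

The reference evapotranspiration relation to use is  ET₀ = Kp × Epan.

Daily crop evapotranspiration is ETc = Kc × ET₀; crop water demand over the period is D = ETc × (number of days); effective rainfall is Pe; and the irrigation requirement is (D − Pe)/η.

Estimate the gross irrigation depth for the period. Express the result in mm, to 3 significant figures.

ET₀ = 0.68 × 10.3 = 7.0040 mm/d
ETc = Kc × ET₀ = 1.08 × 7.0040 = 7.5643 mm/d
Crop demand D = ETc × 14 d = 7.5643 × 14 = 105.900 mm
Pe = 0.58 × 14.8 = 8.584 mm
D − Pe = 105.900 − 8.584 = 97.316 mm
Gross irrigation = 97.316 / 0.73 = 133.310 mm

133 mm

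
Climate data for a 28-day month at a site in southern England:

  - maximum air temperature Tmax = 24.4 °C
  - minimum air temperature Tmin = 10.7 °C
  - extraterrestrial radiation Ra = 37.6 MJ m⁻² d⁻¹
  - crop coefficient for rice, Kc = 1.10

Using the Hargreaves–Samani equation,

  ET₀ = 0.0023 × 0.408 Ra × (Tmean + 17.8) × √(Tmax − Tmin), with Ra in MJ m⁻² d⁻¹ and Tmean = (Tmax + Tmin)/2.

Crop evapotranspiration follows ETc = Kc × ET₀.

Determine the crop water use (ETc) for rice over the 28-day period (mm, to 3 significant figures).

142 mm

Tmean = (24.4 + 10.7)/2 = 17.55 °C
0.408 Ra = 0.408 × 37.6 = 15.3408 mm/d equivalent
ET₀ = 0.0023 × 15.3408 × (17.55 + 17.8) × √13.7 = 0.0023 × 15.3408 × 35.35 × 3.7014 = 4.6167 mm/d
ETc = Kc × ET₀ = 1.10 × 4.6167 = 5.0784 mm/d
Over 28 days: 5.0784 × 28 = 142.195 mm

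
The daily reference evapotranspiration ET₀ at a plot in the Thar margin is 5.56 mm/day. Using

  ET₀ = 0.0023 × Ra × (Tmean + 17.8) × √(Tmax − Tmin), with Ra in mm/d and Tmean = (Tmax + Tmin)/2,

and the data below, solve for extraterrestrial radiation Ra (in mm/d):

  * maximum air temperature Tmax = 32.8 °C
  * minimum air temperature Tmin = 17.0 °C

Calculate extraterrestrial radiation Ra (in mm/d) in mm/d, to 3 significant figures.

14.2 mm/d

Tmean = 24.90 °C; √ΔT = 3.9749
Ra = ET₀ / [0.0023 × (Tmean+17.8) × √ΔT] = 5.56 / (0.0023 × 42.70 × 3.9749) = 14.243 mm/d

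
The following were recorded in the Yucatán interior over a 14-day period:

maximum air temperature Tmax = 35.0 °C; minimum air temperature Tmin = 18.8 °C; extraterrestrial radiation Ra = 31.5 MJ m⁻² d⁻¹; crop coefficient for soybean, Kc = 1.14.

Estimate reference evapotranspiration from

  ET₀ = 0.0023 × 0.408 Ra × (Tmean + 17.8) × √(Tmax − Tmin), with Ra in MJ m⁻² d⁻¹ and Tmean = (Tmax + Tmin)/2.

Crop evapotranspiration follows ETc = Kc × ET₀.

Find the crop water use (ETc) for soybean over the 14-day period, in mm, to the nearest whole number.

85 mm

Tmean = (35.0 + 18.8)/2 = 26.90 °C
0.408 Ra = 0.408 × 31.5 = 12.8520 mm/d equivalent
ET₀ = 0.0023 × 12.8520 × (26.90 + 17.8) × √16.2 = 0.0023 × 12.8520 × 44.70 × 4.0249 = 5.3182 mm/d
ETc = Kc × ET₀ = 1.14 × 5.3182 = 6.0627 mm/d
Over 14 days: 6.0627 × 14 = 84.878 mm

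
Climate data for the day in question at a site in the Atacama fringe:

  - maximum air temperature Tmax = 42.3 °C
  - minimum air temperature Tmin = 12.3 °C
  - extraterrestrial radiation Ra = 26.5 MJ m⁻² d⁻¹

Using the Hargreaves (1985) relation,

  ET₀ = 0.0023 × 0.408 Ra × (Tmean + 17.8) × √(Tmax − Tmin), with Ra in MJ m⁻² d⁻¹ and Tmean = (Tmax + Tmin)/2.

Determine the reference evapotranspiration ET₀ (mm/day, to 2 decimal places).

Tmean = (42.3 + 12.3)/2 = 27.30 °C
0.408 Ra = 0.408 × 26.5 = 10.8120 mm/d equivalent
ET₀ = 0.0023 × 10.8120 × (27.30 + 17.8) × √30.0 = 0.0023 × 10.8120 × 45.10 × 5.4772 = 6.1428 mm/d

6.14 mm/day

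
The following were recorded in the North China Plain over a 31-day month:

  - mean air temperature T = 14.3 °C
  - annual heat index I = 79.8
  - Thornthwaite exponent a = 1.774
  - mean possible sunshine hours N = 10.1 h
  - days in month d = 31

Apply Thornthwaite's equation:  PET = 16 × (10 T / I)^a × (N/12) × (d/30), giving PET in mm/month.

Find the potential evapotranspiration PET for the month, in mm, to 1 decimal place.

39.2 mm

10T/I = 10 × 14.3 / 79.8 = 1.7920
(10T/I)^a = 1.7920^1.774 = 2.8146
Uncorrected PET = 16 × 2.8146 = 45.034 mm
Correction = (N/12)(d/30) = (10.1/12)(31/30) = 0.8697
PET = 45.034 × 0.8697 = 39.166 mm/month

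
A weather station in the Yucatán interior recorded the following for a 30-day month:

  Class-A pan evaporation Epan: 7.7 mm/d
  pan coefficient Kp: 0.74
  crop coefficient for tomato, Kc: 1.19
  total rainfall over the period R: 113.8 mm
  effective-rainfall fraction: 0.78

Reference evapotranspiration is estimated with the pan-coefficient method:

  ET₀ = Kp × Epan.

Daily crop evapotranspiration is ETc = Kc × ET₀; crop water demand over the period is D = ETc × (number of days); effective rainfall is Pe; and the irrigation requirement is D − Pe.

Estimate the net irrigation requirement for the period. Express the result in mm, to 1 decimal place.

ET₀ = 0.74 × 7.7 = 5.6980 mm/d
ETc = Kc × ET₀ = 1.19 × 5.6980 = 6.7806 mm/d
Crop demand D = ETc × 30 d = 6.7806 × 30 = 203.418 mm
Pe = 0.78 × 113.8 = 88.764 mm
D − Pe = 203.418 − 88.764 = 114.654 mm

114.7 mm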